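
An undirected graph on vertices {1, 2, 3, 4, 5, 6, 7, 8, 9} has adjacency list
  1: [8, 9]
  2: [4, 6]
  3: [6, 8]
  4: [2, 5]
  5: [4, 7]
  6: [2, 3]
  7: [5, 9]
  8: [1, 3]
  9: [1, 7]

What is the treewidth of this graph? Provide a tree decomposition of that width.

Each bag holds 3 vertices, so the decomposition has width 2, which upper-bounds the treewidth. The edges 6–3–8–1–9–7–5–4–2–6 form a cycle, so G is not a tree and its treewidth is at least 2. Combining the bounds, tw(G) = 2.

Treewidth 2.
One such decomposition:
Bags: B1 = {3, 6, 8}  B2 = {1, 6, 8}  B3 = {1, 6, 9}  B4 = {6, 7, 9}  B5 = {5, 6, 7}  B6 = {4, 5, 6}  B7 = {2, 4, 6}
Tree: B1–B2, B2–B3, B3–B4, B4–B5, B5–B6, B6–B7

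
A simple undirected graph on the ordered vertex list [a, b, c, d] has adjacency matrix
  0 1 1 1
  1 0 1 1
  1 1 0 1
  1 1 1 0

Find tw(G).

3

A width-3 tree decomposition is:
Bags: B1 = {a, b, c, d}
Tree: (single bag)
A single bag containing all 4 vertices is trivially a valid decomposition of width 3. On the other hand G contains the 4-clique {a, b, c, d}. A clique must lie in a single bag of any decomposition, so no decomposition can have width below 3. Combining the bounds, tw(G) = 3.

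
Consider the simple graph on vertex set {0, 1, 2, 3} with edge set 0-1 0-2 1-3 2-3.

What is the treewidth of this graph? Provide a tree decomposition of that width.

Each bag holds 3 vertices, so the decomposition has width 2, which upper-bounds the treewidth. For the lower bound, G contains the cycle 2–0–1–3–2, so G is not a forest; only forests have treewidth ≤ 1, hence tw(G) ≥ 2. Therefore the treewidth is 2.

Treewidth 2.
One such decomposition:
Bags: B1 = {0, 1, 2}  B2 = {1, 2, 3}
Tree: B1–B2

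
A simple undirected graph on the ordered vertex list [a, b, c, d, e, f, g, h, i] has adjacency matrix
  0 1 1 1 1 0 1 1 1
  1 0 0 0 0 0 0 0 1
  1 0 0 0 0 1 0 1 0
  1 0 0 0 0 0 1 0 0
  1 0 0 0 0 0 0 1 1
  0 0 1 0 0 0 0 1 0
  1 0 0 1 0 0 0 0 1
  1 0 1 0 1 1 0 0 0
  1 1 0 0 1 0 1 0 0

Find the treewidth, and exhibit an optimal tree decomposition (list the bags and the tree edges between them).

Each bag holds 3 vertices, so the decomposition has width 2, which upper-bounds the treewidth. For the lower bound, the 3 vertices {a, d, g} are pairwise adjacent, and any tree decomposition puts a clique entirely inside one bag — forcing width ≥ 2. The upper and lower bounds meet at 2, so that is the treewidth.

Treewidth 2.
One such decomposition:
Bags: B1 = {a, e, i}  B2 = {a, g, i}  B3 = {a, b, i}  B4 = {a, e, h}  B5 = {a, c, h}  B6 = {c, f, h}  B7 = {a, d, g}
Tree: B1–B2, B2–B3, B1–B4, B4–B5, B5–B6, B2–B7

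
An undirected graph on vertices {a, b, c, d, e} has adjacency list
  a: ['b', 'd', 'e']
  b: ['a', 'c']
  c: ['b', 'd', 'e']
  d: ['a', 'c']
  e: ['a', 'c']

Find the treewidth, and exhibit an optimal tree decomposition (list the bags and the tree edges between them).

The largest bag has 3 vertices, giving width 2; this decomposition certifies tw(G) ≤ 2. Since c–d–a–e–c is a cycle in G, G is not acyclic. Forests are exactly the graphs of treewidth ≤ 1, so tw(G) ≥ 2. Therefore the treewidth is 2.

Treewidth 2.
Bags: B1 = {a, c, d}  B2 = {a, c, e}  B3 = {a, b, c}
Tree: B1–B2, B2–B3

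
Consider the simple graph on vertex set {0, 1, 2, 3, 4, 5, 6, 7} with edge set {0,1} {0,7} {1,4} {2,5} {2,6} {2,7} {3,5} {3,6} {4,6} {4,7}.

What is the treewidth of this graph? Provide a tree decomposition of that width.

Treewidth 2.
One optimal decomposition is:
Bags: B1 = {2, 3, 5}  B2 = {2, 3, 6}  B3 = {2, 6, 7}  B4 = {4, 6, 7}  B5 = {0, 4, 7}  B6 = {0, 1, 4}
Tree: B1–B2, B2–B3, B3–B4, B4–B5, B5–B6

Every bag has size at most 3, so the width is 3 − 1 = 2 and tw(G) ≤ 2. Since 5–3–6–2–5 is a cycle in G, G is not acyclic. Forests are exactly the graphs of treewidth ≤ 1, so tw(G) ≥ 2. Combining the bounds, tw(G) = 2.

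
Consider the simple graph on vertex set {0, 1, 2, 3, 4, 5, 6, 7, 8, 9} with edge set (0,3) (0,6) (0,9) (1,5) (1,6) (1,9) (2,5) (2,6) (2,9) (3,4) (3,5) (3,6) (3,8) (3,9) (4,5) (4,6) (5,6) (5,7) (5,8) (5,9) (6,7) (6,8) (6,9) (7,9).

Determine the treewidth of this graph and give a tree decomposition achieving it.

The largest bag has 4 vertices, giving width 3; this decomposition certifies tw(G) ≤ 3. For the lower bound, the 4 vertices {0, 3, 6, 9} are pairwise adjacent, and any tree decomposition puts a clique entirely inside one bag — forcing width ≥ 3. Combining the bounds, tw(G) = 3.

Treewidth 3.
Bags: B1 = {1, 5, 6, 9}  B2 = {5, 6, 7, 9}  B3 = {3, 5, 6, 9}  B4 = {0, 3, 6, 9}  B5 = {3, 4, 5, 6}  B6 = {2, 5, 6, 9}  B7 = {3, 5, 6, 8}
Tree: B1–B2, B2–B3, B3–B4, B3–B5, B2–B6, B3–B7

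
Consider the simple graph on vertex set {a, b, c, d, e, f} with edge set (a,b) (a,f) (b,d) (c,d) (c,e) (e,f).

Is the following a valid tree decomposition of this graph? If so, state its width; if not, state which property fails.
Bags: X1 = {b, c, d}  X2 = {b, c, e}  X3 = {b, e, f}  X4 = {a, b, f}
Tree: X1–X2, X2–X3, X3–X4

Vertex coverage: the bags together contain {a, b, c, d, e, f}, the full vertex set. Edge coverage: each edge of G has both endpoints in at least one bag. Running intersection: for every vertex, the bags containing it form a connected subtree. All three properties hold, so this is a valid tree decomposition of width max|bag| − 1 = 2, and hence tw(G) ≤ 2.

Yes; width 2.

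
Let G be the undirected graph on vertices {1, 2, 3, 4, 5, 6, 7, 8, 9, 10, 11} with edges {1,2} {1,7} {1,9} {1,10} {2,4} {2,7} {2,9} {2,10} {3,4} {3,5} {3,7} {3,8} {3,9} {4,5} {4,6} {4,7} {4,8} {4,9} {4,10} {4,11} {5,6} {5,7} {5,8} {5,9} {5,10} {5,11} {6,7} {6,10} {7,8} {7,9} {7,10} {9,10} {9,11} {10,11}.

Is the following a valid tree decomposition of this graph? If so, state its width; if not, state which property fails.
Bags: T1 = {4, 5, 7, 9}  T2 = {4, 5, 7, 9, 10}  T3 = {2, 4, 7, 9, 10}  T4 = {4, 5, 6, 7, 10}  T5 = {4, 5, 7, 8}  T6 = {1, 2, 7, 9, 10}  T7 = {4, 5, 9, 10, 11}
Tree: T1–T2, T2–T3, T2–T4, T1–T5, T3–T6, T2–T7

No — vertex 3 appears in no bag.

A tree decomposition must satisfy three properties: every vertex lies in some bag; for every edge, both endpoints lie together in some bag; and for every vertex, the bags containing it form a connected subtree. Here vertex 3 appears in no bag, so the decomposition is invalid.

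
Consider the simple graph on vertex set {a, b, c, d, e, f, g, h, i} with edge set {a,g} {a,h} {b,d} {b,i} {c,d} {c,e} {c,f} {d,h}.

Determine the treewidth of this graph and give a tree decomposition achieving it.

Treewidth 1.
One such decomposition:
Bags: B1 = {d, h}  B2 = {c, d}  B3 = {c, f}  B4 = {c, e}  B5 = {a, h}  B6 = {a, g}  B7 = {b, d}  B8 = {b, i}
Tree: B1–B2, B2–B3, B2–B4, B1–B5, B5–B6, B1–B7, B7–B8

The largest bag has 2 vertices, giving width 1; this decomposition certifies tw(G) ≤ 1. Since G has at least one edge (e.g. d–h), it is not an edgeless graph, so tw(G) ≥ 1. Therefore the treewidth is 1.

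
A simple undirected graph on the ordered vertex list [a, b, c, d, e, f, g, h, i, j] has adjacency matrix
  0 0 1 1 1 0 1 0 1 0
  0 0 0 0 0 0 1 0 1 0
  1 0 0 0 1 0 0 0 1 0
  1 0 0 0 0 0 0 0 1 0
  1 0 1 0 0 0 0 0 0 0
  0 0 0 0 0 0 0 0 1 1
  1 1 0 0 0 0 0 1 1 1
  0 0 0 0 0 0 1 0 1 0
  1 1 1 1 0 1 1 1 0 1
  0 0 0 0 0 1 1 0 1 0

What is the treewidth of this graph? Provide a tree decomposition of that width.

The largest bag has 3 vertices, giving width 2; this decomposition certifies tw(G) ≤ 2. Conversely, {a, c, e} is a clique of size 3, and the vertices of any clique must share a bag in every tree decomposition; so some bag has ≥ 3 vertices and tw(G) ≥ 2. The upper and lower bounds meet at 2, so that is the treewidth.

Treewidth 2.
One optimal decomposition is:
Bags: B1 = {f, i, j}  B2 = {g, i, j}  B3 = {a, g, i}  B4 = {b, g, i}  B5 = {a, d, i}  B6 = {g, h, i}  B7 = {a, c, i}  B8 = {a, c, e}
Tree: B1–B2, B2–B3, B3–B4, B3–B5, B2–B6, B3–B7, B7–B8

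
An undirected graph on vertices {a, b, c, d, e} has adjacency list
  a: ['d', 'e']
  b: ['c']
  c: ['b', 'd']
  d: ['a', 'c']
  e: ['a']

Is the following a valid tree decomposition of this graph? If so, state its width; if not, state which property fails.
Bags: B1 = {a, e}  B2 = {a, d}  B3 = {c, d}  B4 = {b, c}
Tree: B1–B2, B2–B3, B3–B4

Yes; width 1.

Checking the three conditions: (i) the bags cover all of {a, b, c, d, e}; (ii) for each edge, some bag contains both endpoints; (iii) the bags containing any fixed vertex form a subtree. All hold, so the decomposition is valid with width 2 − 1 = 1.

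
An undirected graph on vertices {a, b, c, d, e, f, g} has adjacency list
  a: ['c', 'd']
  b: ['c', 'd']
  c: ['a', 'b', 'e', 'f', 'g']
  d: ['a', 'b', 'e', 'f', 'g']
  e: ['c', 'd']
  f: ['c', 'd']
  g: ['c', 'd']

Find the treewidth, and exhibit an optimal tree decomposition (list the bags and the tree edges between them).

Treewidth 2.
One optimal decomposition is:
Bags: B1 = {c, d, f}  B2 = {c, d, g}  B3 = {c, d, e}  B4 = {a, c, d}  B5 = {b, c, d}
Tree: B1–B2, B2–B3, B3–B4, B4–B5

The largest bag has 3 vertices, giving width 2; this decomposition certifies tw(G) ≤ 2. Since c–f–d–g–c is a cycle in G, G is not acyclic. Forests are exactly the graphs of treewidth ≤ 1, so tw(G) ≥ 2. Combining the bounds, tw(G) = 2.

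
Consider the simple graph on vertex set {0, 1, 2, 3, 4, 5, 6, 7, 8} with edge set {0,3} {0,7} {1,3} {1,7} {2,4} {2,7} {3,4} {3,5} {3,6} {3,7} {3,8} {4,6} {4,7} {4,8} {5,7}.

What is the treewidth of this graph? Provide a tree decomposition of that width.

Treewidth 2.
One such decomposition:
Bags: B1 = {0, 3, 7}  B2 = {1, 3, 7}  B3 = {3, 4, 7}  B4 = {3, 4, 6}  B5 = {3, 5, 7}  B6 = {3, 4, 8}  B7 = {2, 4, 7}
Tree: B1–B2, B1–B3, B3–B4, B1–B5, B4–B6, B3–B7

The largest bag has 3 vertices, giving width 2; this decomposition certifies tw(G) ≤ 2. For the lower bound, the 3 vertices {2, 4, 7} are pairwise adjacent, and any tree decomposition puts a clique entirely inside one bag — forcing width ≥ 2. Therefore the treewidth is 2.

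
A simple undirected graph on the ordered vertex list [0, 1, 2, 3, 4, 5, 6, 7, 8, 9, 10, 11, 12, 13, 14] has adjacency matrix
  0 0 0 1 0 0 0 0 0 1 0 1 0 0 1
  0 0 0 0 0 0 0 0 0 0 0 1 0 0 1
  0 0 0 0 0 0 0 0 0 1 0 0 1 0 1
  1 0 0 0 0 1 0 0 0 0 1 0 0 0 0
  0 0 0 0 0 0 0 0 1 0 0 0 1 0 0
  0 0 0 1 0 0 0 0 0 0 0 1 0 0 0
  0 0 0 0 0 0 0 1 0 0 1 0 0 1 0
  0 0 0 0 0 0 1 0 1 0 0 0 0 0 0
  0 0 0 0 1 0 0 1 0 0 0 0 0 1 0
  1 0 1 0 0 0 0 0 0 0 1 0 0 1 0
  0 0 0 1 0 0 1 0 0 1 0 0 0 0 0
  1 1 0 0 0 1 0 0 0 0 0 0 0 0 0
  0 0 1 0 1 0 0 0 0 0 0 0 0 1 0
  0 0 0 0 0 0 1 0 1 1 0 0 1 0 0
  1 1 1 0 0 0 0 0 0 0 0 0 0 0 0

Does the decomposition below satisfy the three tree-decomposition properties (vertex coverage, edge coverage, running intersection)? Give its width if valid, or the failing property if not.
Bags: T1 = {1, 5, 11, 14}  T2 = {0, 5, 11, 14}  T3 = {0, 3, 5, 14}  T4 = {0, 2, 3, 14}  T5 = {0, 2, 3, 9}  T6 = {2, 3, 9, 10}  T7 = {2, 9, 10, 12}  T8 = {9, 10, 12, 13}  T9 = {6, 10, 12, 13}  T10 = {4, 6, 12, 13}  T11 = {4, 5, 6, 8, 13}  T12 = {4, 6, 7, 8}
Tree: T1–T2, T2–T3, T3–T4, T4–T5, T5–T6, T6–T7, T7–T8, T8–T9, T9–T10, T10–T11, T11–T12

No — bags containing vertex 5 are not connected in the tree.

A tree decomposition must satisfy three properties: every vertex lies in some bag; for every edge, both endpoints lie together in some bag; and for every vertex, the bags containing it form a connected subtree. Here bags containing vertex 5 are not connected in the tree, so the decomposition is invalid.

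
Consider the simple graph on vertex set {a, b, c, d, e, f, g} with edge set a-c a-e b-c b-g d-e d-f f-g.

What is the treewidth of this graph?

A width-2 tree decomposition is:
Bags: B1 = {a, d, e}  B2 = {a, d, f}  B3 = {a, f, g}  B4 = {a, b, g}  B5 = {a, b, c}
Tree: B1–B2, B2–B3, B3–B4, B4–B5
The largest bag has 3 vertices, giving width 2; this decomposition certifies tw(G) ≤ 2. Since a–e–d–f–g–b–c–a is a cycle in G, G is not acyclic. Forests are exactly the graphs of treewidth ≤ 1, so tw(G) ≥ 2. Therefore the treewidth is 2.

2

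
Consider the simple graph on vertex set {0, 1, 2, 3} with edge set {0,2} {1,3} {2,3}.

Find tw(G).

1

A width-1 tree decomposition is:
Bags: B1 = {0, 2}  B2 = {2, 3}  B3 = {1, 3}
Tree: B1–B2, B2–B3
The largest bag has 2 vertices, giving width 1; this decomposition certifies tw(G) ≤ 1. G has an edge, so its treewidth is at least 1. Hence tw(G) = 1 exactly.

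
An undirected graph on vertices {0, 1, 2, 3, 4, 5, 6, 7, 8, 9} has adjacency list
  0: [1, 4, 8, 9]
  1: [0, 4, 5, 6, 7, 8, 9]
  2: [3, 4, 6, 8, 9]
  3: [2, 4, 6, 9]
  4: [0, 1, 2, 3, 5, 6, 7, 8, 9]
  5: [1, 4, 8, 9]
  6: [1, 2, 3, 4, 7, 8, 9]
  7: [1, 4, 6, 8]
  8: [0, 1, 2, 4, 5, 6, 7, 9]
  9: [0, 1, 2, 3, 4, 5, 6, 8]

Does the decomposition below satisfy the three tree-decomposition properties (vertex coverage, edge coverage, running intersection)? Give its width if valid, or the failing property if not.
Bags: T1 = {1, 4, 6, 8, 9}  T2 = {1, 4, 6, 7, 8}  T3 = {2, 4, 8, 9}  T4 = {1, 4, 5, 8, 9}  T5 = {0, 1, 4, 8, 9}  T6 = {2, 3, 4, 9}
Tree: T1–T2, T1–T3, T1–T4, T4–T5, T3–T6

No — edge (6,2) lies in no bag.

A tree decomposition must satisfy three properties: every vertex lies in some bag; for every edge, both endpoints lie together in some bag; and for every vertex, the bags containing it form a connected subtree. Here edge (6,2) lies in no bag, so the decomposition is invalid.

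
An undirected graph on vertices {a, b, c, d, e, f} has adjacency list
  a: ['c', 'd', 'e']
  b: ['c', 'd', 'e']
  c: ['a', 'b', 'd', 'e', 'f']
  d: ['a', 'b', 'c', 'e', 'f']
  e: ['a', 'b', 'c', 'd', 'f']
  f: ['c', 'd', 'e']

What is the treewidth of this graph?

A width-3 tree decomposition is:
Bags: B1 = {c, d, e, f}  B2 = {b, c, d, e}  B3 = {a, c, d, e}
Tree: B1–B2, B1–B3
Every bag has size at most 4, so the width is 4 − 1 = 3 and tw(G) ≤ 3. For the lower bound, the 4 vertices {a, c, d, e} are pairwise adjacent, and any tree decomposition puts a clique entirely inside one bag — forcing width ≥ 3. Therefore the treewidth is 3.

3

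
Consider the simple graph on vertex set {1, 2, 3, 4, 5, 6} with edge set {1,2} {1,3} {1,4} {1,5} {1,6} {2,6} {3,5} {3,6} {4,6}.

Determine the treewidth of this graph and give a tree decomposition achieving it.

The largest bag has 3 vertices, giving width 2; this decomposition certifies tw(G) ≤ 2. On the other hand G contains the 3-clique {1, 3, 5}. A clique must lie in a single bag of any decomposition, so no decomposition can have width below 2. Therefore the treewidth is 2.

Treewidth 2.
One optimal decomposition is:
Bags: B1 = {1, 3, 5}  B2 = {1, 3, 6}  B3 = {1, 4, 6}  B4 = {1, 2, 6}
Tree: B1–B2, B2–B3, B3–B4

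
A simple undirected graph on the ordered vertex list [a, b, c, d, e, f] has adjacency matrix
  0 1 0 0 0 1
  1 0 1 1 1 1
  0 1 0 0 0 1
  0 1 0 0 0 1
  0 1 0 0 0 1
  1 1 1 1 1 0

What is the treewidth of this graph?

2

A width-2 tree decomposition is:
Bags: B1 = {a, b, f}  B2 = {b, c, f}  B3 = {b, e, f}  B4 = {b, d, f}
Tree: B1–B2, B2–B3, B1–B4
The largest bag has 3 vertices, giving width 2; this decomposition certifies tw(G) ≤ 2. Conversely, {b, d, f} is a clique of size 3, and the vertices of any clique must share a bag in every tree decomposition; so some bag has ≥ 3 vertices and tw(G) ≥ 2. Therefore the treewidth is 2.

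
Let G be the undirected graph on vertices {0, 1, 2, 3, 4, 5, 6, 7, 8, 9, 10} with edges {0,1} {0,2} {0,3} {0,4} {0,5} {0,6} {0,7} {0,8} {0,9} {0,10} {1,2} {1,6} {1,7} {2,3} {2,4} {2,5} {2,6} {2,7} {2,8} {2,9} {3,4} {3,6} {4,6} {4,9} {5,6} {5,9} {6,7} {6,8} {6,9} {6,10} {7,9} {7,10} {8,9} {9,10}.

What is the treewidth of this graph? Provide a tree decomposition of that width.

Treewidth 4.
One optimal decomposition is:
Bags: B1 = {0, 2, 6, 7, 9}  B2 = {0, 2, 5, 6, 9}  B3 = {0, 2, 4, 6, 9}  B4 = {0, 6, 7, 9, 10}  B5 = {0, 2, 3, 4, 6}  B6 = {0, 1, 2, 6, 7}  B7 = {0, 2, 6, 8, 9}
Tree: B1–B2, B2–B3, B1–B4, B3–B5, B1–B6, B3–B7

Every bag has size at most 5, so the width is 5 − 1 = 4 and tw(G) ≤ 4. For the lower bound, the 5 vertices {0, 1, 2, 6, 7} are pairwise adjacent, and any tree decomposition puts a clique entirely inside one bag — forcing width ≥ 4. Hence tw(G) = 4 exactly.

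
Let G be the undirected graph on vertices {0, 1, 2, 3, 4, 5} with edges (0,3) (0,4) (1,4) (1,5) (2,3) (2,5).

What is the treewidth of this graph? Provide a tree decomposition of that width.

Treewidth 2.
One optimal decomposition is:
Bags: B1 = {1, 4, 5}  B2 = {2, 4, 5}  B3 = {2, 3, 4}  B4 = {0, 3, 4}
Tree: B1–B2, B2–B3, B3–B4

Every bag has size at most 3, so the width is 3 − 1 = 2 and tw(G) ≤ 2. The edges 4–1–5–2–3–0–4 form a cycle, so G is not a tree and its treewidth is at least 2. The upper and lower bounds meet at 2, so that is the treewidth.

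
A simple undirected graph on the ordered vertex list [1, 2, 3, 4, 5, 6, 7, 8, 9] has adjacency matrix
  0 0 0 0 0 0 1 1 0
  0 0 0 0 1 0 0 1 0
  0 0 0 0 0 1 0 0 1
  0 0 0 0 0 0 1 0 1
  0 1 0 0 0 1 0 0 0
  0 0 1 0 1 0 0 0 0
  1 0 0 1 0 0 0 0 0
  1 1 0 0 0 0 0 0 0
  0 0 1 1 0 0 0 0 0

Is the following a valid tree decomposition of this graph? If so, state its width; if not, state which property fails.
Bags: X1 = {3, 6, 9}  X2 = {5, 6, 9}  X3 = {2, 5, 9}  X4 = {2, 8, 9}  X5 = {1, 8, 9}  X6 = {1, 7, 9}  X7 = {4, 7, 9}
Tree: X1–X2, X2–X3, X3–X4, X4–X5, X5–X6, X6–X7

Every vertex of G appears in some bag (union = {1, 2, 3, 4, 5, 6, 7, 8, 9}); every edge is covered by a bag; and for each vertex v the set of bags containing v is connected in the bag tree. The decomposition is therefore valid. The largest bag has 3 vertices, so the width is 2.

Yes; width 2.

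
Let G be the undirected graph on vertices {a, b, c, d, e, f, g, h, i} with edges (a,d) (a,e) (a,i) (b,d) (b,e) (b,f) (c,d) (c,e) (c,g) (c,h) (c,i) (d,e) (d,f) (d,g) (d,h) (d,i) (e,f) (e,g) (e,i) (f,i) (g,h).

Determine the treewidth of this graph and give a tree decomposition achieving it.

Treewidth 3.
One such decomposition:
Bags: B1 = {c, d, e, i}  B2 = {c, d, e, g}  B3 = {d, e, f, i}  B4 = {b, d, e, f}  B5 = {a, d, e, i}  B6 = {c, d, g, h}
Tree: B1–B2, B1–B3, B3–B4, B1–B5, B2–B6

Every bag has size at most 4, so the width is 4 − 1 = 3 and tw(G) ≤ 3. Conversely, {c, d, e, g} is a clique of size 4, and the vertices of any clique must share a bag in every tree decomposition; so some bag has ≥ 4 vertices and tw(G) ≥ 3. Therefore the treewidth is 3.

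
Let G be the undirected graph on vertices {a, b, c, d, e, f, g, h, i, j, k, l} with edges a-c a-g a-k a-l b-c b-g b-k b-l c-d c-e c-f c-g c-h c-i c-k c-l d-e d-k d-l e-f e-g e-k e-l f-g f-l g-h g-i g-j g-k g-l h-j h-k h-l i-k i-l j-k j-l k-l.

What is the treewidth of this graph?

A width-4 tree decomposition is:
Bags: B1 = {c, g, i, k, l}  B2 = {b, c, g, k, l}  B3 = {c, e, g, k, l}  B4 = {c, e, f, g, l}  B5 = {a, c, g, k, l}  B6 = {c, g, h, k, l}  B7 = {c, d, e, k, l}  B8 = {g, h, j, k, l}
Tree: B1–B2, B1–B3, B3–B4, B1–B5, B5–B6, B3–B7, B6–B8
Each bag holds 5 vertices, so the decomposition has width 4, which upper-bounds the treewidth. For the lower bound, the 5 vertices {c, d, e, k, l} are pairwise adjacent, and any tree decomposition puts a clique entirely inside one bag — forcing width ≥ 4. Therefore the treewidth is 4.

4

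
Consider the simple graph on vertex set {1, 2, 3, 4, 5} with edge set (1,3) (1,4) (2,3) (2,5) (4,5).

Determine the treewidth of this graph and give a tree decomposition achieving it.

Each bag holds 3 vertices, so the decomposition has width 2, which upper-bounds the treewidth. The edges 2–3–1–4–5–2 form a cycle, so G is not a tree and its treewidth is at least 2. Hence tw(G) = 2 exactly.

Treewidth 2.
Bags: B1 = {1, 2, 3}  B2 = {1, 2, 4}  B3 = {2, 4, 5}
Tree: B1–B2, B2–B3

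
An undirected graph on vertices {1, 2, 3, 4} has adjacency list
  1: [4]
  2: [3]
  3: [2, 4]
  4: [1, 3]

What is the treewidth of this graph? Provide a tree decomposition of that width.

Treewidth 1.
One such decomposition:
Bags: B1 = {1, 4}  B2 = {3, 4}  B3 = {2, 3}
Tree: B1–B2, B2–B3

The largest bag has 2 vertices, giving width 1; this decomposition certifies tw(G) ≤ 1. Any graph with an edge has treewidth ≥ 1, and G has the edge 4–1. The upper and lower bounds meet at 1, so that is the treewidth.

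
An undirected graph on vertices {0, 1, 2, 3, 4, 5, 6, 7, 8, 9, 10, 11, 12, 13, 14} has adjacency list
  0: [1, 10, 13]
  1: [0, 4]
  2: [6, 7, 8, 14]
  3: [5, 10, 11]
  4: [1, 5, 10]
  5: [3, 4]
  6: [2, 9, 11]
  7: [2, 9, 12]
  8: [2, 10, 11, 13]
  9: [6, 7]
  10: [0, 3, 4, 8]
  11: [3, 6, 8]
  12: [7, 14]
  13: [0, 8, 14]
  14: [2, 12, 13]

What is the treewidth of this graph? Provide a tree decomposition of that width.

Every bag has size at most 4, so the width is 4 − 1 = 3 and tw(G) ≤ 3. For the lower bound: the 4 vertex sets {7,9,12}, {6}, {2}, {8,11,13,14} are disjoint, each induces a connected subgraph, and every pair is joined by at least one edge of G. Contracting each set to a single vertex therefore yields K_{4} as a minor, and since treewidth is minor-monotone, tw(G) ≥ tw(K_{4}) = 3. Hence tw(G) = 3 exactly.

Treewidth 3.
One optimal decomposition is:
Bags: B1 = {6, 7, 9, 12}  B2 = {2, 6, 7, 12}  B3 = {2, 6, 12, 14}  B4 = {2, 6, 11, 14}  B5 = {2, 8, 11, 14}  B6 = {8, 11, 13, 14}  B7 = {3, 8, 11, 13}  B8 = {3, 8, 10, 13}  B9 = {0, 3, 10, 13}  B10 = {0, 3, 5, 10}  B11 = {0, 4, 5, 10}  B12 = {0, 1, 4, 5}
Tree: B1–B2, B2–B3, B3–B4, B4–B5, B5–B6, B6–B7, B7–B8, B8–B9, B9–B10, B10–B11, B11–B12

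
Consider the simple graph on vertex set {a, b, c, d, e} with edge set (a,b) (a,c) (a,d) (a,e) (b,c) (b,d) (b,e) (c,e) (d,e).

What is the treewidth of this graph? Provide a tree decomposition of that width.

Every bag has size at most 4, so the width is 4 − 1 = 3 and tw(G) ≤ 3. Conversely, {a, b, d, e} is a clique of size 4, and the vertices of any clique must share a bag in every tree decomposition; so some bag has ≥ 4 vertices and tw(G) ≥ 3. Hence tw(G) = 3 exactly.

Treewidth 3.
One optimal decomposition is:
Bags: B1 = {a, b, d, e}  B2 = {a, b, c, e}
Tree: B1–B2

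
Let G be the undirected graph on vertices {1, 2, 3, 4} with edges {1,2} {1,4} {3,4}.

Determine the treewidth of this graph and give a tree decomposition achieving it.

Treewidth 1.
One such decomposition:
Bags: B1 = {3, 4}  B2 = {1, 4}  B3 = {1, 2}
Tree: B1–B2, B2–B3

The largest bag has 2 vertices, giving width 1; this decomposition certifies tw(G) ≤ 1. Any graph with an edge has treewidth ≥ 1, and G has the edge 3–4. The upper and lower bounds meet at 1, so that is the treewidth.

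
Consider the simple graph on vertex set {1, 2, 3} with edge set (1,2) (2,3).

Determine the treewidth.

A width-1 tree decomposition is:
Bags: B1 = {2, 3}  B2 = {1, 2}
Tree: B1–B2
The largest bag has 2 vertices, giving width 1; this decomposition certifies tw(G) ≤ 1. Any graph with an edge has treewidth ≥ 1, and G has the edge 3–2. The upper and lower bounds meet at 1, so that is the treewidth.

1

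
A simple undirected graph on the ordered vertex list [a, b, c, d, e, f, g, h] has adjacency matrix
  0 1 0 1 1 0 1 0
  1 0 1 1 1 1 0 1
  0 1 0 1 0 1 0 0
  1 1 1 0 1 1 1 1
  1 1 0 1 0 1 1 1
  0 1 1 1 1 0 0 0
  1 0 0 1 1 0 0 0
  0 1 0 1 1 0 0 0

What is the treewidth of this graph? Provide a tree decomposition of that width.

Treewidth 3.
One optimal decomposition is:
Bags: B1 = {a, b, d, e}  B2 = {a, d, e, g}  B3 = {b, d, e, h}  B4 = {b, d, e, f}  B5 = {b, c, d, f}
Tree: B1–B2, B1–B3, B3–B4, B4–B5

Each bag holds 4 vertices, so the decomposition has width 3, which upper-bounds the treewidth. For the lower bound, the 4 vertices {a, d, e, g} are pairwise adjacent, and any tree decomposition puts a clique entirely inside one bag — forcing width ≥ 3. Hence tw(G) = 3 exactly.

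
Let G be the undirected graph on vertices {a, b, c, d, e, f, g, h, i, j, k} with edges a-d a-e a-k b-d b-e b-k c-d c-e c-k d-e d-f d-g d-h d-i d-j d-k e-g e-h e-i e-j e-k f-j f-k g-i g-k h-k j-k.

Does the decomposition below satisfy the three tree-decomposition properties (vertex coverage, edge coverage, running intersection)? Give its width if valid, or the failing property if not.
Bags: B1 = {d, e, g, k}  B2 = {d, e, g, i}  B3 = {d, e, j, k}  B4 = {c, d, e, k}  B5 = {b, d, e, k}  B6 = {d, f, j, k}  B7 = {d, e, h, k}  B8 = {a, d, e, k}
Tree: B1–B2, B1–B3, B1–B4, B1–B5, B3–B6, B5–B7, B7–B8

Vertex coverage: the bags together contain {a, b, c, d, e, f, g, h, i, j, k}, the full vertex set. Edge coverage: each edge of G has both endpoints in at least one bag. Running intersection: for every vertex, the bags containing it form a connected subtree. All three properties hold, so this is a valid tree decomposition of width max|bag| − 1 = 3, and hence tw(G) ≤ 3.

Yes; width 3.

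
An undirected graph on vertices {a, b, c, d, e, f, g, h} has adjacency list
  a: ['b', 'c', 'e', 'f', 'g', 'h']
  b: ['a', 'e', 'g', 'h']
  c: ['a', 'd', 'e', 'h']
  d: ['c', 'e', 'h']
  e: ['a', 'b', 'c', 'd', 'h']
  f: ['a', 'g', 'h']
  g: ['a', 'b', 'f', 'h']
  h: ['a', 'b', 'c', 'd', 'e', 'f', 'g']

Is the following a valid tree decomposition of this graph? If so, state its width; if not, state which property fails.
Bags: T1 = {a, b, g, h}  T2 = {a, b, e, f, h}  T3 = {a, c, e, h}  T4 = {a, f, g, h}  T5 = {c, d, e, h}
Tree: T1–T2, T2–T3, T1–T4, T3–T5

No — bags containing vertex f are not connected in the tree.

A tree decomposition must satisfy three properties: every vertex lies in some bag; for every edge, both endpoints lie together in some bag; and for every vertex, the bags containing it form a connected subtree. Here bags containing vertex f are not connected in the tree, so the decomposition is invalid.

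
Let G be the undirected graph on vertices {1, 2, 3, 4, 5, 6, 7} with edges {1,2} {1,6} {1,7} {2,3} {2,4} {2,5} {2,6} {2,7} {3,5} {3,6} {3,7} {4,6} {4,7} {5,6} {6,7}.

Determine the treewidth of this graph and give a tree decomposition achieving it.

Treewidth 3.
One optimal decomposition is:
Bags: B1 = {2, 3, 5, 6}  B2 = {2, 3, 6, 7}  B3 = {2, 4, 6, 7}  B4 = {1, 2, 6, 7}
Tree: B1–B2, B2–B3, B2–B4

The largest bag has 4 vertices, giving width 3; this decomposition certifies tw(G) ≤ 3. For the lower bound, the 4 vertices {2, 3, 5, 6} are pairwise adjacent, and any tree decomposition puts a clique entirely inside one bag — forcing width ≥ 3. The upper and lower bounds meet at 3, so that is the treewidth.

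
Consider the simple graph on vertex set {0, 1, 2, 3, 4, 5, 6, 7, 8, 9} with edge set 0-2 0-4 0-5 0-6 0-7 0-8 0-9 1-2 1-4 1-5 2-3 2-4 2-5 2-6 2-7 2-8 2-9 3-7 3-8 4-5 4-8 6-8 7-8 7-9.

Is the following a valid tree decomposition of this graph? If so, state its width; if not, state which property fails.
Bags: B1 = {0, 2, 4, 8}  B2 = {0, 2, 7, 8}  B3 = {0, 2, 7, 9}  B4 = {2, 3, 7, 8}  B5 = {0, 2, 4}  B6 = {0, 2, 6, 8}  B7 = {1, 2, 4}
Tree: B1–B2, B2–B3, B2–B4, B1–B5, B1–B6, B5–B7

A tree decomposition must satisfy three properties: every vertex lies in some bag; for every edge, both endpoints lie together in some bag; and for every vertex, the bags containing it form a connected subtree. Here vertex 5 appears in no bag, so the decomposition is invalid.

No — vertex 5 appears in no bag.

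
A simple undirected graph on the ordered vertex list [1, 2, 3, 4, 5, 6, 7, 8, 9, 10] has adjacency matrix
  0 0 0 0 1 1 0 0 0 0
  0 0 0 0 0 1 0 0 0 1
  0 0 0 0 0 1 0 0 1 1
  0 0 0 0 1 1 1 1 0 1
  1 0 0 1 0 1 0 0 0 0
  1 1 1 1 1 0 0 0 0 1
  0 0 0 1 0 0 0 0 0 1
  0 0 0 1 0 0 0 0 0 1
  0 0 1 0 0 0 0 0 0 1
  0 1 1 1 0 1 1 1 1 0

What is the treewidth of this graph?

A width-2 tree decomposition is:
Bags: B1 = {4, 7, 10}  B2 = {4, 6, 10}  B3 = {2, 6, 10}  B4 = {4, 5, 6}  B5 = {3, 6, 10}  B6 = {4, 8, 10}  B7 = {3, 9, 10}  B8 = {1, 5, 6}
Tree: B1–B2, B2–B3, B2–B4, B3–B5, B2–B6, B5–B7, B4–B8
Each bag holds 3 vertices, so the decomposition has width 2, which upper-bounds the treewidth. On the other hand G contains the 3-clique {1, 5, 6}. A clique must lie in a single bag of any decomposition, so no decomposition can have width below 2. Therefore the treewidth is 2.

2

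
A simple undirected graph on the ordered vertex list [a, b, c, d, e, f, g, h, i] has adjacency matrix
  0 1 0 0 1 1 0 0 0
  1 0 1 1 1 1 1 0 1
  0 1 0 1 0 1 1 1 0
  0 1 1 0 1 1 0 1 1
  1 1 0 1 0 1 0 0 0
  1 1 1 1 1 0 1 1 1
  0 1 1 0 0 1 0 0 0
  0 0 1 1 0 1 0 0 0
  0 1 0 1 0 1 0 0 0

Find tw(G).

A width-3 tree decomposition is:
Bags: B1 = {b, c, d, f}  B2 = {b, d, e, f}  B3 = {b, d, f, i}  B4 = {b, c, f, g}  B5 = {c, d, f, h}  B6 = {a, b, e, f}
Tree: B1–B2, B2–B3, B1–B4, B1–B5, B2–B6
The largest bag has 4 vertices, giving width 3; this decomposition certifies tw(G) ≤ 3. For the lower bound, the 4 vertices {c, d, f, h} are pairwise adjacent, and any tree decomposition puts a clique entirely inside one bag — forcing width ≥ 3. Combining the bounds, tw(G) = 3.

3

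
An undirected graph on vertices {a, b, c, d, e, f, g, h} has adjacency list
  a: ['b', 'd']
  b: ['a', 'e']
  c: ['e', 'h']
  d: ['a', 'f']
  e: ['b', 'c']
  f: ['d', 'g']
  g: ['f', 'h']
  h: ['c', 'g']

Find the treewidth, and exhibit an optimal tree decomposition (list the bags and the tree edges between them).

Each bag holds 3 vertices, so the decomposition has width 2, which upper-bounds the treewidth. Since e–b–a–d–f–g–h–c–e is a cycle in G, G is not acyclic. Forests are exactly the graphs of treewidth ≤ 1, so tw(G) ≥ 2. Hence tw(G) = 2 exactly.

Treewidth 2.
Bags: B1 = {a, b, e}  B2 = {a, d, e}  B3 = {d, e, f}  B4 = {e, f, g}  B5 = {e, g, h}  B6 = {c, e, h}
Tree: B1–B2, B2–B3, B3–B4, B4–B5, B5–B6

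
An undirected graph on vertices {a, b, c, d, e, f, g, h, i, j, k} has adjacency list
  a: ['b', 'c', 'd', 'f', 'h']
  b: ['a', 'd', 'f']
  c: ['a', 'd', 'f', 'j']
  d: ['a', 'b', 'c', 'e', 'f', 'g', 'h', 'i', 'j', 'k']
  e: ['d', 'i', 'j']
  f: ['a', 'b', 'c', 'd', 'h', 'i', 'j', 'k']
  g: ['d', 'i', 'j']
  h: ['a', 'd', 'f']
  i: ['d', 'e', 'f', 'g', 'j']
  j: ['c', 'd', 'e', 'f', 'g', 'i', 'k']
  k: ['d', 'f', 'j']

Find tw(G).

A width-3 tree decomposition is:
Bags: B1 = {d, f, j, k}  B2 = {c, d, f, j}  B3 = {a, c, d, f}  B4 = {d, f, i, j}  B5 = {d, g, i, j}  B6 = {a, b, d, f}  B7 = {d, e, i, j}  B8 = {a, d, f, h}
Tree: B1–B2, B2–B3, B2–B4, B4–B5, B3–B6, B5–B7, B6–B8
The largest bag has 4 vertices, giving width 3; this decomposition certifies tw(G) ≤ 3. For the lower bound, the 4 vertices {d, g, i, j} are pairwise adjacent, and any tree decomposition puts a clique entirely inside one bag — forcing width ≥ 3. Hence tw(G) = 3 exactly.

3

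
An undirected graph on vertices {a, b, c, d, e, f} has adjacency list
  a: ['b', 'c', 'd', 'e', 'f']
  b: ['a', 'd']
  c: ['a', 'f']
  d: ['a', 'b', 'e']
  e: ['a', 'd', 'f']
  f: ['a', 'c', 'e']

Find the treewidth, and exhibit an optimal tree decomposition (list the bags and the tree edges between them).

Treewidth 2.
Bags: B1 = {a, d, e}  B2 = {a, e, f}  B3 = {a, b, d}  B4 = {a, c, f}
Tree: B1–B2, B1–B3, B2–B4

Each bag holds 3 vertices, so the decomposition has width 2, which upper-bounds the treewidth. For the lower bound, the 3 vertices {a, d, e} are pairwise adjacent, and any tree decomposition puts a clique entirely inside one bag — forcing width ≥ 2. Therefore the treewidth is 2.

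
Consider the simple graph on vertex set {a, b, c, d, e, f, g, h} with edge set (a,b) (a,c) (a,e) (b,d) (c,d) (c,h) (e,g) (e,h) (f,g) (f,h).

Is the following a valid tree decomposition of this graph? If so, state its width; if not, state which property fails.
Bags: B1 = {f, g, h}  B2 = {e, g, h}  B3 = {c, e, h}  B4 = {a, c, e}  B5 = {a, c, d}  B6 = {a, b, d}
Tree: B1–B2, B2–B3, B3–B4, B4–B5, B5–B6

Checking the three conditions: (i) the bags cover all of {a, b, c, d, e, f, g, h}; (ii) for each edge, some bag contains both endpoints; (iii) the bags containing any fixed vertex form a subtree. All hold, so the decomposition is valid with width 3 − 1 = 2.

Yes; width 2.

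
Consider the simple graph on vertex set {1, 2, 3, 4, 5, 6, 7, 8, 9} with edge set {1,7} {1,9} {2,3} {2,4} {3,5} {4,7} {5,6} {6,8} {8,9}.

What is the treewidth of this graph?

2

A width-2 tree decomposition is:
Bags: B1 = {1, 4, 7}  B2 = {1, 2, 4}  B3 = {1, 2, 3}  B4 = {1, 3, 5}  B5 = {1, 5, 6}  B6 = {1, 6, 8}  B7 = {1, 8, 9}
Tree: B1–B2, B2–B3, B3–B4, B4–B5, B5–B6, B6–B7
The largest bag has 3 vertices, giving width 2; this decomposition certifies tw(G) ≤ 2. For the lower bound, G contains the cycle 1–7–4–2–3–5–6–8–9–1, so G is not a forest; only forests have treewidth ≤ 1, hence tw(G) ≥ 2. Hence tw(G) = 2 exactly.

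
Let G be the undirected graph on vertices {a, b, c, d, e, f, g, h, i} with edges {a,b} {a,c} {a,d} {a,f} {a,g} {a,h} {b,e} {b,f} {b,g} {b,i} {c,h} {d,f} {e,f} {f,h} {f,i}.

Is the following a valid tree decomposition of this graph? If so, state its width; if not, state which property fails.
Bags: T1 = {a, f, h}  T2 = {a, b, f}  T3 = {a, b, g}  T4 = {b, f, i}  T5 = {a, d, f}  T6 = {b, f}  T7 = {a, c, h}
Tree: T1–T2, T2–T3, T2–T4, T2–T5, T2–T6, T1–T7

A tree decomposition must satisfy three properties: every vertex lies in some bag; for every edge, both endpoints lie together in some bag; and for every vertex, the bags containing it form a connected subtree. Here vertex e appears in no bag, so the decomposition is invalid.

No — vertex e appears in no bag.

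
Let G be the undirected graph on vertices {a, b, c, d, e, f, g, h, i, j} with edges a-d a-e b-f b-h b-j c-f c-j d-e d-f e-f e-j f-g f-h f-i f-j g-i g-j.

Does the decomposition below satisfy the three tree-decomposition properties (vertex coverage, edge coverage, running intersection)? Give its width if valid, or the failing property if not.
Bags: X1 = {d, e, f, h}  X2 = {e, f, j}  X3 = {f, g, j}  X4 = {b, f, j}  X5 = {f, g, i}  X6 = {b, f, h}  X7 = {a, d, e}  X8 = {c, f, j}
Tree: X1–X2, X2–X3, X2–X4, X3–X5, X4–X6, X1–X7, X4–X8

A tree decomposition must satisfy three properties: every vertex lies in some bag; for every edge, both endpoints lie together in some bag; and for every vertex, the bags containing it form a connected subtree. Here bags containing vertex h are not connected in the tree, so the decomposition is invalid.

No — bags containing vertex h are not connected in the tree.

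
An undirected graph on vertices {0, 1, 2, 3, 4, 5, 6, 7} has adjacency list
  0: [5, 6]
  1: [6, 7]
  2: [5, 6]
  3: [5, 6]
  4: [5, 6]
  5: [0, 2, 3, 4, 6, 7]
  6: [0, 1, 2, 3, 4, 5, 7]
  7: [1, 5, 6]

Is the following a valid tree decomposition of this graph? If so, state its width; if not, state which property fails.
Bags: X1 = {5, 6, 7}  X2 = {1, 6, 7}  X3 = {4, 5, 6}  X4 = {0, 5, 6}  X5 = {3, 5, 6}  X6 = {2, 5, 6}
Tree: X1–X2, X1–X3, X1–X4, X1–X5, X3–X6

Vertex coverage: the bags together contain {0, 1, 2, 3, 4, 5, 6, 7}, the full vertex set. Edge coverage: each edge of G has both endpoints in at least one bag. Running intersection: for every vertex, the bags containing it form a connected subtree. All three properties hold, so this is a valid tree decomposition of width max|bag| − 1 = 2, and hence tw(G) ≤ 2.

Yes; width 2.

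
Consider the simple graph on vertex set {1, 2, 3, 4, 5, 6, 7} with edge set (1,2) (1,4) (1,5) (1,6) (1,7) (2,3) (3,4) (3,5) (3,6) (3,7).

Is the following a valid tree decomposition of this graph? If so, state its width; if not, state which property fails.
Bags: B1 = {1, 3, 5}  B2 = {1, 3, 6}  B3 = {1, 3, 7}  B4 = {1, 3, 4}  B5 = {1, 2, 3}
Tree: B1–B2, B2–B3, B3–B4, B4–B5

Vertex coverage: the bags together contain {1, 2, 3, 4, 5, 6, 7}, the full vertex set. Edge coverage: each edge of G has both endpoints in at least one bag. Running intersection: for every vertex, the bags containing it form a connected subtree. All three properties hold, so this is a valid tree decomposition of width max|bag| − 1 = 2, and hence tw(G) ≤ 2.

Yes; width 2.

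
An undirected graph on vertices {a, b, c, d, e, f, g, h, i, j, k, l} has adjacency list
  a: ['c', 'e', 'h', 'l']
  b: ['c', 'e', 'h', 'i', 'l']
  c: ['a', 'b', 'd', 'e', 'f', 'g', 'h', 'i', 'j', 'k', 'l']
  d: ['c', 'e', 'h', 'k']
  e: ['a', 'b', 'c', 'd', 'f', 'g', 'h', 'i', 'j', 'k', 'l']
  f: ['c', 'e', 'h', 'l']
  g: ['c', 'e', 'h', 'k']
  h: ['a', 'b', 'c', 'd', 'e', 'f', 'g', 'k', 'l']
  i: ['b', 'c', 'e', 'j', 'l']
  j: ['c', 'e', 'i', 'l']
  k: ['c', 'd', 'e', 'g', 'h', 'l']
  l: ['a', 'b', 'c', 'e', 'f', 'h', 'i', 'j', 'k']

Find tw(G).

4

A width-4 tree decomposition is:
Bags: B1 = {c, d, e, h, k}  B2 = {c, e, g, h, k}  B3 = {c, e, h, k, l}  B4 = {c, e, f, h, l}  B5 = {b, c, e, h, l}  B6 = {b, c, e, i, l}  B7 = {c, e, i, j, l}  B8 = {a, c, e, h, l}
Tree: B1–B2, B2–B3, B3–B4, B4–B5, B5–B6, B6–B7, B4–B8
Each bag holds 5 vertices, so the decomposition has width 4, which upper-bounds the treewidth. For the lower bound, the 5 vertices {c, e, i, j, l} are pairwise adjacent, and any tree decomposition puts a clique entirely inside one bag — forcing width ≥ 4. Therefore the treewidth is 4.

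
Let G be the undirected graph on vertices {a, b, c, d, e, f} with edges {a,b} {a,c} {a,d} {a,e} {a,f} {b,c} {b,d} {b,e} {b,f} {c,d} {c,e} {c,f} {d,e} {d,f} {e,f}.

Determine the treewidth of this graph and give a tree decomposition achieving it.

With just one bag of size 6, the width is 6 − 1 = 5, so tw(G) ≤ 5. On the other hand G contains the 6-clique {a, b, c, d, e, f}. A clique must lie in a single bag of any decomposition, so no decomposition can have width below 5. The upper and lower bounds meet at 5, so that is the treewidth.

Treewidth 5.
One such decomposition:
Bags: B1 = {a, b, c, d, e, f}
Tree: (single bag)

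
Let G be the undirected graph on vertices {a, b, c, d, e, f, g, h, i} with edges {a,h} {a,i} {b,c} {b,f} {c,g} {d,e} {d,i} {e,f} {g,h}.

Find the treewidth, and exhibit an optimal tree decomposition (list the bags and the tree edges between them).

Treewidth 2.
One such decomposition:
Bags: B1 = {b, c, f}  B2 = {c, f, g}  B3 = {f, g, h}  B4 = {a, f, h}  B5 = {a, f, i}  B6 = {d, f, i}  B7 = {d, e, f}
Tree: B1–B2, B2–B3, B3–B4, B4–B5, B5–B6, B6–B7

Each bag holds 3 vertices, so the decomposition has width 2, which upper-bounds the treewidth. Since f–b–c–g–h–a–i–d–e–f is a cycle in G, G is not acyclic. Forests are exactly the graphs of treewidth ≤ 1, so tw(G) ≥ 2. The upper and lower bounds meet at 2, so that is the treewidth.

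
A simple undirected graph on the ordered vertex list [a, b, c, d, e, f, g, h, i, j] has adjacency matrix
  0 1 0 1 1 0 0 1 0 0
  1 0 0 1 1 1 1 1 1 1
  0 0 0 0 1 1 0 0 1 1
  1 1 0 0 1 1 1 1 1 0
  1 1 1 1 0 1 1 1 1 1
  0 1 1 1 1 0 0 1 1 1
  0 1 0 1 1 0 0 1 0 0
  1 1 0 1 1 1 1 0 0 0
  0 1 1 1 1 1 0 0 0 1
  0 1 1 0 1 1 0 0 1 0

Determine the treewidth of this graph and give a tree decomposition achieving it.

Treewidth 4.
Bags: B1 = {b, d, e, f, i}  B2 = {b, e, f, i, j}  B3 = {b, d, e, f, h}  B4 = {c, e, f, i, j}  B5 = {a, b, d, e, h}  B6 = {b, d, e, g, h}
Tree: B1–B2, B1–B3, B2–B4, B3–B5, B5–B6

Every bag has size at most 5, so the width is 5 − 1 = 4 and tw(G) ≤ 4. For the lower bound, the 5 vertices {c, e, f, i, j} are pairwise adjacent, and any tree decomposition puts a clique entirely inside one bag — forcing width ≥ 4. Therefore the treewidth is 4.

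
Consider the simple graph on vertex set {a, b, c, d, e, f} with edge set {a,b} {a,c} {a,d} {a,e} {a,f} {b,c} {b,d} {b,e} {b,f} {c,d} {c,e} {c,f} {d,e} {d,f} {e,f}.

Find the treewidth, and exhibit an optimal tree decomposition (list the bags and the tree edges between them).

Treewidth 5.
One optimal decomposition is:
Bags: B1 = {a, b, c, d, e, f}
Tree: (single bag)

With just one bag of size 6, the width is 6 − 1 = 5, so tw(G) ≤ 5. On the other hand G contains the 6-clique {a, b, c, d, e, f}. A clique must lie in a single bag of any decomposition, so no decomposition can have width below 5. Therefore the treewidth is 5.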